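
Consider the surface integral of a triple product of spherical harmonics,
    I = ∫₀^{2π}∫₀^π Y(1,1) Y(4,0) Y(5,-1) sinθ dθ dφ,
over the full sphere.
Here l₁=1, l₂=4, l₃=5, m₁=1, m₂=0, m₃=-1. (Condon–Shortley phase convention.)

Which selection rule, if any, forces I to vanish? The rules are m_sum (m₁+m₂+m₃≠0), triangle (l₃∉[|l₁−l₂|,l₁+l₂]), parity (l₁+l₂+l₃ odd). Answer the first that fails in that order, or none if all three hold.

none

m₁+m₂+m₃ = 1 + 0 − 1 = 0  ✓
triangle: |1−4|=3 ≤ l₃=5 ≤ 1+4=5  ✓
parity: l₁+l₂+l₃ = 10 is even  ✓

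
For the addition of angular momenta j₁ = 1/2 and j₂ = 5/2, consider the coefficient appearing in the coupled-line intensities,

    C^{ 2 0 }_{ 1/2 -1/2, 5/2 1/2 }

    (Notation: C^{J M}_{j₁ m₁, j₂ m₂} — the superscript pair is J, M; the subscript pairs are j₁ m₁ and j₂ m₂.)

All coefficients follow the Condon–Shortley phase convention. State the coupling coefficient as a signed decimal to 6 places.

-0.707107

j₁+j₂−J=1  J+j₁−j₂=0  J−j₁+j₂=4  j₁+j₂+J+1=6
(j₁±m₁, j₂±m₂, J±M) = (0,1,3,2,2,2)
P² = 8
sum k=1..1:
  [1] −1/4 = -1/4
S = -1/4
C² = P²·S² = 1/2 ; C = -0.707107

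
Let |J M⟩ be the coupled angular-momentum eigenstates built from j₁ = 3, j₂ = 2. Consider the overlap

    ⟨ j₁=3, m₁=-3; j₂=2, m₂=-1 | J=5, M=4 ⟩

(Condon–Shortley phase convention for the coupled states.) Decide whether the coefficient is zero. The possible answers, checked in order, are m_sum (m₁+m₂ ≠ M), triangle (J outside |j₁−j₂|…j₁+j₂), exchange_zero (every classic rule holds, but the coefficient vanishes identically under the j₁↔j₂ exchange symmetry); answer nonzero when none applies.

m-sum: m₁+m₂ = -3+(-1) = -4, M = 4  ✗ ⇒ coefficient is 0

m_sum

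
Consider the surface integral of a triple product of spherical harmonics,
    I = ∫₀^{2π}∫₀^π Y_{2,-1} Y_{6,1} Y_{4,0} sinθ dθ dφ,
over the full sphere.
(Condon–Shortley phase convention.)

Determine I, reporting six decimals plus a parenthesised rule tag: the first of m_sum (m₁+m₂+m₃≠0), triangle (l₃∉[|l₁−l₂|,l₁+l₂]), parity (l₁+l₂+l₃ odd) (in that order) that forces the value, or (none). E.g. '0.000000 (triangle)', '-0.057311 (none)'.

-0.210395 (none)

Rules hold: Σm=0, L=12 even, 4≤4≤8.
N = 5·13·9 = 585
Δ = 4!·0!·8!/13! = 1/6435
Racah Σ t=2..2: t=2:+1/2304 = 1/2304
⇒ 3j(2 6 4; 0 0 0)² = 5/143, sgn +1
Racah Σ t=3..3: t=3:−1/3456 = -1/3456
⇒ 3j(2 6 4; -1 1 0)² = 35/1287, sgn -1
4πI² = N·(3j₀)²·(3jₘ)² = 875/1573
I = -1·√(0.556262/4π) = -0.21039467
No selection rule forces the value: the integral is nonzero (none).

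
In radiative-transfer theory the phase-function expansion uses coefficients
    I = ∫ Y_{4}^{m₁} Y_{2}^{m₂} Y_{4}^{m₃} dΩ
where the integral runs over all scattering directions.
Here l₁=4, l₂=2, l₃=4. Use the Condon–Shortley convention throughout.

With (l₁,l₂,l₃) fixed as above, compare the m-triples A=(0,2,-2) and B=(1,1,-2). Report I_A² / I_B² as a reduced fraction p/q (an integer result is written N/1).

Shared (l₁,l₂,l₃)=(4,2,4): N and (l;000)² cancel in I_A²/I_B².
A: Δ = 2!·6!·2!/11! = 1/13860; Racah Σ t=2..2: t=2:+1/192 = 1/192; ⇒ 3j(4 2 4; 0 2 -2)² = 3/77, sgn +1
B: Δ = 2!·6!·2!/11! = 1/13860; Racah Σ t=1..2: t=1:−1/96 t=2:+1/240 = -1/160; ⇒ 3j(4 2 4; 1 1 -2)² = 27/1540, sgn -1
I_A²/I_B² = (3/77)/(27/1540) = 20/9

20/9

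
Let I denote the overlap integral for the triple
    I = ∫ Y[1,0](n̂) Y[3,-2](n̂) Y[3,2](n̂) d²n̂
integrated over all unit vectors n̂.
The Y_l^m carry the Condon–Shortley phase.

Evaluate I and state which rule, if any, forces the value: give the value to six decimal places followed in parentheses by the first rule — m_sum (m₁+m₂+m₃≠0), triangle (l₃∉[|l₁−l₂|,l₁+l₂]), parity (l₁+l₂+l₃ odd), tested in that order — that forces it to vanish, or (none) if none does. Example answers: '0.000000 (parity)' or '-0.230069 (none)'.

0.000000 (parity)

Σlᵢ=7 odd — θ-integrand is odd under cosθ→−cosθ; I=0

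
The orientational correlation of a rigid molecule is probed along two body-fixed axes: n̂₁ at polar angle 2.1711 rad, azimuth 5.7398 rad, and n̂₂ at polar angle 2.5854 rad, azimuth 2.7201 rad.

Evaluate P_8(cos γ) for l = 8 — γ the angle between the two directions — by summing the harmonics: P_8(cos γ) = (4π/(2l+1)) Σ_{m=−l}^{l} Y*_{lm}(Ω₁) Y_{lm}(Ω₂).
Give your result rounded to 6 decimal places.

Expand P_8 via completeness: Σ_{m} conj(Y_{8,m}) at Ω₁ times Y_{8,m} at Ω₂ —
  m=-8: (-0.03958 + 0.10348j) × (-0.00303 - 0.00071j) = 0.00019 - 0.00029j  (running Σ = 0.00019 - 0.00029j)
  m=-7: (0.23927 - 0.18651j) × (-0.01966 + 0.00380j) = -0.00399 + 0.00458j  (running Σ = -0.00380 + 0.00429j)
  m=-6: (-0.44677 + 0.05329j) × (-0.06549 + 0.04603j) = 0.02680 - 0.02405j  (running Σ = 0.02300 - 0.01976j)
  m=-5: (0.28606 + 0.12935j) × (-0.11324 + 0.19035j) = -0.05702 + 0.03980j  (running Σ = -0.03401 + 0.02004j)
  m=-4: (0.06028 + 0.08759j) × (-0.04851 + 0.41935j) = -0.03965 + 0.02103j  (running Σ = -0.07367 + 0.04107j)
  m=-3: (-0.02180 - 0.36680j) × (0.14931 + 0.47210j) = 0.16991 - 0.06506j  (running Σ = 0.09624 - 0.02399j)
  m=-2: (-0.03928 + 0.07471j) × (0.12356 + 0.13868j) = -0.01521 + 0.00378j  (running Σ = 0.08103 - 0.02020j)
  m=-1: (-0.28176 + 0.17019j) × (-0.30837 - 0.13826j) = 0.11041 - 0.01353j  (running Σ = 0.19144 - 0.03373j)
  m=0: (0.13634 + 0.00000j) × (-0.31128 + 0.00000j) = -0.04244 + 0.00000j  (running Σ = 0.14900 - 0.03373j)
  m=1: (0.28176 + 0.17019j) × (0.30837 - 0.13826j) = 0.11041 + 0.01353j  (running Σ = 0.25942 - 0.02020j)
  m=2: (-0.03928 - 0.07471j) × (0.12356 - 0.13868j) = -0.01521 - 0.00378j  (running Σ = 0.24421 - 0.02399j)
  m=3: (0.02180 - 0.36680j) × (-0.14931 + 0.47210j) = 0.16991 + 0.06506j  (running Σ = 0.41411 + 0.04107j)
  m=4: (0.06028 - 0.08759j) × (-0.04851 - 0.41935j) = -0.03965 - 0.02103j  (running Σ = 0.37446 + 0.02004j)
  m=5: (-0.28606 + 0.12935j) × (0.11324 + 0.19035j) = -0.05702 - 0.03980j  (running Σ = 0.31744 - 0.01976j)
  m=6: (-0.44677 - 0.05329j) × (-0.06549 - 0.04603j) = 0.02680 + 0.02405j  (running Σ = 0.34425 + 0.00429j)
  m=7: (-0.23927 - 0.18651j) × (0.01966 + 0.00380j) = -0.00399 - 0.00458j  (running Σ = 0.34025 - 0.00029j)
  m=8: (-0.03958 - 0.10348j) × (-0.00303 + 0.00071j) = 0.00019 + 0.00029j  (running Σ = 0.34045 - 0.00000j)
Σ over m = 0.34045 - 0.00000j; ×(4π/17) → 0.25166 - 0.00000j. Real part: 0.251658

0.251658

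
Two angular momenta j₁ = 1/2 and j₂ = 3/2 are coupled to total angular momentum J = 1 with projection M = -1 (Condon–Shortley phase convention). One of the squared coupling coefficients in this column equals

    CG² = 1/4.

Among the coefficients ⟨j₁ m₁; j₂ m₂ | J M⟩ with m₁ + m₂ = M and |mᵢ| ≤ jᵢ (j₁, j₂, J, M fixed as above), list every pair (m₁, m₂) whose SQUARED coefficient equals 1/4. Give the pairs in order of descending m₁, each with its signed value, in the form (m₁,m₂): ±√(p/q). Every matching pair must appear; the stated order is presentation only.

(-1/2,-1/2): −√(1/4)

Admissible pairs with m₁+m₂ = M = -1: (-1/2,-1/2), (1/2,-3/2)
  (m₁,m₂)=(1/2,-3/2): CG² = 3/4, CG = +√(3/4)
  (m₁,m₂)=(-1/2,-1/2): CG² = 1/4, CG = −√(1/4)   ← matches the target
Pairs with CG² = 1/4: (-1/2,-1/2): −√(1/4)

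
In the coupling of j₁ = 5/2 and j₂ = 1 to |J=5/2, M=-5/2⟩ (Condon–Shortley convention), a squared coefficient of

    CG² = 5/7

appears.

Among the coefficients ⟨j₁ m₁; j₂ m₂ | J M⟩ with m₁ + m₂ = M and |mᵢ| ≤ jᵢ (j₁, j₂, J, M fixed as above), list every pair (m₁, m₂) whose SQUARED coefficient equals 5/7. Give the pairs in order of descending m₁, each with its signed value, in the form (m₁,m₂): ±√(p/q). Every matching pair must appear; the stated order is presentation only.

Admissible pairs with m₁+m₂ = M = -5/2: (-5/2,0), (-3/2,-1)
  (m₁,m₂)=(-3/2,-1): CG² = 2/7, CG = +√(2/7)
  (m₁,m₂)=(-5/2,0): CG² = 5/7, CG = −√(5/7)   ← matches the target
Pairs with CG² = 5/7: (-5/2,0): −√(5/7)

(-5/2,0): −√(5/7)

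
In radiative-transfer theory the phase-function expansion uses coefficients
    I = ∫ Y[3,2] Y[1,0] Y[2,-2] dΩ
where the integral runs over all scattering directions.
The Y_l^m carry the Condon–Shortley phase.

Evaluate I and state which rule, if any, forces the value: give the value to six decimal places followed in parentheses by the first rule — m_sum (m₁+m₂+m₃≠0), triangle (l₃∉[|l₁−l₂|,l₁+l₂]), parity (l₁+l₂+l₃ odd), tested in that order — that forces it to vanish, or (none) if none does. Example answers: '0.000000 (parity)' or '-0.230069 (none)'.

0.184674 (none)

Rules hold: Σm=0, L=6 even, 2≤2≤4.
N = 7·3·5 = 105
Δ = 2!·4!·0!/7! = 1/105
Racah Σ t=1..1: t=1:−1/4 = -1/4
⇒ 3j(3 1 2; 0 0 0)² = 3/35, sgn -1
Racah Σ t=1..1: t=1:−1/24 = -1/24
⇒ 3j(3 1 2; 2 0 -2)² = 1/21, sgn -1
4πI² = N·(3j₀)²·(3jₘ)² = 3/7
I = +1·√(0.428571/4π) = 0.18467439
No selection rule forces the value: the integral is nonzero (none).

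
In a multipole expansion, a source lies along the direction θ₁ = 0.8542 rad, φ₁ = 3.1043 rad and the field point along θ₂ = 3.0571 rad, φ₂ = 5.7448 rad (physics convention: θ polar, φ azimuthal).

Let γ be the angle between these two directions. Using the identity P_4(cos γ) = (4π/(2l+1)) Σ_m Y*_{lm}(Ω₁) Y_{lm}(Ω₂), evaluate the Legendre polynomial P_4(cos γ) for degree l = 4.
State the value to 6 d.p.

-0.403340

Term-by-term m-sum for l=4 (normalisation 4π/9 = 1.396263):
  m=-4: (0.141477, -0.021262) × (-0.000012, 0.000019) = (-0.000001, 0.000003)  (running Σ = (-0.000001, 0.000003))
  m=-3: (-0.350274, 0.039352) × (0.000033, -0.000749) = (0.000018, 0.000264)  (running Σ = (0.000016, 0.000267))
  m=-2: (0.383128, -0.028629) × (0.006722, 0.012481) = (0.002933, 0.004589)  (running Σ = (0.002949, 0.004856))
  m=-1: (-0.004661, 0.000174) × (-0.134916, -0.080577) = (0.000643, 0.000352)  (running Σ = (0.003592, 0.005208))
  m=0: (-0.362663, -0.000000) × (0.816336, 0.000000) = (-0.296055, -0.000000)  (running Σ = (-0.292463, 0.005208))
  m=1: (0.004661, 0.000174) × (0.134916, -0.080577) = (0.000643, -0.000352)  (running Σ = (-0.291820, 0.004856))
  m=2: (0.383128, 0.028629) × (0.006722, -0.012481) = (0.002933, -0.004589)  (running Σ = (-0.288888, 0.000267))
  m=3: (0.350274, 0.039352) × (-0.000033, -0.000749) = (0.000018, -0.000264)  (running Σ = (-0.288870, 0.000003))
  m=4: (0.141477, 0.021262) × (-0.000012, -0.000019) = (-0.000001, -0.000003)  (running Σ = (-0.288871, -0.000000))
Σ over m = (-0.288871, -0.000000); ×(4π/9) → (-0.403340, -0.000000). Real part: -0.403340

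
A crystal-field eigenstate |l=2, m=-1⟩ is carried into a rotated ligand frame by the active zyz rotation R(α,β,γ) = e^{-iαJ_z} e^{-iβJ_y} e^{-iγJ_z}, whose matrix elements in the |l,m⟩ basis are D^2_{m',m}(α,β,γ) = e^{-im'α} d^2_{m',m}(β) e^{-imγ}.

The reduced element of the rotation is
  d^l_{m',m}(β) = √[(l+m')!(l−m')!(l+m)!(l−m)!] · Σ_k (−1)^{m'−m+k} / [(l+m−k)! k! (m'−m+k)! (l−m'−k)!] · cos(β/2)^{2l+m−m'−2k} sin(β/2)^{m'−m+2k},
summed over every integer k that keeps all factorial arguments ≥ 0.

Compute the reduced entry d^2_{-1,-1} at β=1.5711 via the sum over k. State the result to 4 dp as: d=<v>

d=-0.5002

d^2_{-1,-1}(β=1.5711) via the finite sum:
With c≡cos(β/2)=0.706999 and s≡sin(β/2)=0.707214, N=[1·6·1·6]^{1/2}=6.000000
k: max(0,(-1)−(-1))=0 … min(2+(-1),2−(-1))=1
  k=0: (−1)^0·6.0000/(6)·0.7070^4·0.7072^0 = +0.249848
  k=1: (−1)^1·6.0000/(2)·0.7070^2·0.7072^2 = -0.750000
d^2_{-1,-1}(1.5711) = +0.249848 -0.750000 = -0.500152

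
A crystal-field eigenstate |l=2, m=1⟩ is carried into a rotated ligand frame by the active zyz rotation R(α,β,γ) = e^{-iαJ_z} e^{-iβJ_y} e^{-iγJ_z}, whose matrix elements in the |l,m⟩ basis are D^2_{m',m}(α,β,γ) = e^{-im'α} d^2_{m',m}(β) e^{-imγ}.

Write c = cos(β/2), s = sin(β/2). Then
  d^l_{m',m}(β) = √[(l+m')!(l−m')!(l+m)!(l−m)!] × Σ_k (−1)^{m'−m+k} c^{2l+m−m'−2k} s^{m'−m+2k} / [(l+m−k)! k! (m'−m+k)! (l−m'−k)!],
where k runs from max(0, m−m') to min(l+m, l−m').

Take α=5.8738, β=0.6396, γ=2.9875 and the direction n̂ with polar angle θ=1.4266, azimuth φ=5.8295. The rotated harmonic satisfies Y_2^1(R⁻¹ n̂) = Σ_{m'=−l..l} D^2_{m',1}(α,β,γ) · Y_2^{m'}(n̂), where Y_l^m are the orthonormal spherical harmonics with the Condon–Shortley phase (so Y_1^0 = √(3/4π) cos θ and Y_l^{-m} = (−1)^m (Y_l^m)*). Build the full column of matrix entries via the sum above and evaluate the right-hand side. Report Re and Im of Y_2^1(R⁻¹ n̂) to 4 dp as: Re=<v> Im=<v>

Re=0.3846 Im=0.0356

Need the full column D^2_{m',1} for m'=−2..2 at α=5.8738, β=0.6396, γ=2.9875.
cos(β/2)=0.949298, sin(β/2)=0.314377
d^2_{-2,1}: single k=3 term ⇒ +0.058991;  D = -0.046433+0.036386i
d^2_{-1,1}: k∈[2..3] ⇒ +0.267194 -0.009768 = +0.257427;  D = -0.249083+0.065008i
d^2_{0,1}: k∈[1..2] ⇒ +0.658770 -0.072249 = +0.586522;  D = -0.579572-0.090021i
d^2_{1,1}: k∈[0..1] ⇒ +0.812102 -0.267194 = +0.544908;  D = -0.460667-0.291052i
d^2_{2,1}: single k=0 term ⇒ -0.537884;  D = +0.302794+0.444561i
Y_2^{m'}(θ=1.4266,φ=5.8295) and Σ D·Y over m':
  (-0.0464+0.0364i)·(+0.2330+0.2981i)  (-0.2491+0.0650i)·(+0.0987+0.0481i)  (-0.5796-0.0900i)·(-0.2959+0.0000i)  (-0.4607-0.2911i)·(-0.0987+0.0481i)  (+0.3028+0.4446i)·(+0.2330-0.2981i)
Y_2^1(R⁻¹ n̂) = +0.384628+0.035573i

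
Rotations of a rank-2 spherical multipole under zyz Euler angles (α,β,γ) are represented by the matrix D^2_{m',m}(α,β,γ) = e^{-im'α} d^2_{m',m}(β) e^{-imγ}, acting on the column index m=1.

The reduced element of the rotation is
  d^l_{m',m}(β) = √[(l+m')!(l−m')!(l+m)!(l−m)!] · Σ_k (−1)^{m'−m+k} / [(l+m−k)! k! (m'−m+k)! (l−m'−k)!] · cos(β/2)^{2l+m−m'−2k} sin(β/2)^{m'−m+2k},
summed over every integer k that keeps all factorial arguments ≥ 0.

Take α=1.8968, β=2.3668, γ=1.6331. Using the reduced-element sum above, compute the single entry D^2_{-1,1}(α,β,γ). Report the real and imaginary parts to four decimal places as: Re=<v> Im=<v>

D^2_{-1,1}(1.8968,2.3668,1.6331) = e^{-i·-1·1.8968}·d^2_{-1,1}(2.3668)·e^{-i·1·1.6331}. Compute d first:
Half-angle: c=0.377779, s=0.925896. N=√(1·6·6·1)=6.000000
k∈{2,3} keeps every argument non-negative
  k=2: (−1)^0·6.0000/(2)·0.3778^2·0.9259^2 = +0.367046
  k=3: (−1)^1·6.0000/(6)·0.3778^0·0.9259^4 = -0.734934
d^2_{-1,1}(2.3668) = +0.367046 -0.734934 = -0.367888
Phases: e^{-i·(-1)·1.8968}=-0.320260+0.947330i, e^{-i·(1)·1.6331}=-0.062263-0.998060i ⇒ D=-0.355171-0.095892i

Re=-0.3552 Im=-0.0959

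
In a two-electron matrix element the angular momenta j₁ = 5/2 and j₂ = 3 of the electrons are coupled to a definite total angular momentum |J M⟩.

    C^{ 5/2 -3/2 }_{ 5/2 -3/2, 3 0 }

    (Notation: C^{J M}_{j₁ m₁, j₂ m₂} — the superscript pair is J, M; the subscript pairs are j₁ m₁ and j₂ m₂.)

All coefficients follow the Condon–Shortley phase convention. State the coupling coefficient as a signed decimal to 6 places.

triangle: 3!*2!*3!/9! = 72/362880
(j±m)!: 1!*4!*3!*3!*1!*4! = 20736
prefactor² = (2J+1)*Δ*N² = 864/35
  k=2: +1/(2!*1!*2!*1!*0!*2!) = 1/8
  k=3: −1/(3!*0!*1!*0!*1!*3!) = -1/36
Σ = 7/72  ⇒  CG² = 864/35*(7/72)² = 7/30
CG = +√(7/30) = +0.483046

+0.483046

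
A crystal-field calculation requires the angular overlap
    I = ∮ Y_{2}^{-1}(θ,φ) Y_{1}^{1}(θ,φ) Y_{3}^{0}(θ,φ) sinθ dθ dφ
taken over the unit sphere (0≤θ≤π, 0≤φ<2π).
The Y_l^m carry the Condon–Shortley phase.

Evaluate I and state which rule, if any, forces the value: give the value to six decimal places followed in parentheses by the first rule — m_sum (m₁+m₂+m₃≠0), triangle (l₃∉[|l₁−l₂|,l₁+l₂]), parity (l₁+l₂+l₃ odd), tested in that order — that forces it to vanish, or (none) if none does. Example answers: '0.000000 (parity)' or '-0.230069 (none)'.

Checks pass: Σm=0; 6 even; l₃=3∈[1,3].
(2·2+1)(2·1+1)(2·3+1) = 105
Δ: 0! 4! 2! / 7! → 1/105
sum: t=0:+1/4 = 1/4
3j²(2 1 3; 0 0 0) = Δ·Π!·Σ² = 3/35  (sign -1)
sum: t=0:+1/12 = 1/12
3j²(2 1 3; -1 1 0) = Δ·Π!·Σ² = 1/35  (sign -1)
combine: 4πI² = 105·3/35·1/35 = 9/35
take √, sign +1: I = 0.14304817
No selection rule forces the value: the integral is nonzero (none).

0.143048 (none)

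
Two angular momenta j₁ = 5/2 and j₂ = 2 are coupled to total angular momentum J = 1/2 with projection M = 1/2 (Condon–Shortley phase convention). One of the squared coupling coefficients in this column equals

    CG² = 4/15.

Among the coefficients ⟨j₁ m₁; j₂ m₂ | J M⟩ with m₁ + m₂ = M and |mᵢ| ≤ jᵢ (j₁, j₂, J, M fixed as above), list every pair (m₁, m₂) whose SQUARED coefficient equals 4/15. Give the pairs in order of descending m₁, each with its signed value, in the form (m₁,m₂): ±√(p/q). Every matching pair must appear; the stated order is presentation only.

Admissible pairs with m₁+m₂ = M = 1/2: (-3/2,2), (-1/2,1), (1/2,0), (3/2,-1), (5/2,-2)
  (m₁,m₂)=(5/2,-2): CG² = 1/3, CG = +√(1/3)
  (m₁,m₂)=(3/2,-1): CG² = 4/15, CG = −√(4/15)   ← matches the target
  (m₁,m₂)=(1/2,0): CG² = 1/5, CG = +√(1/5)
  (m₁,m₂)=(-1/2,1): CG² = 2/15, CG = −√(2/15)
  (m₁,m₂)=(-3/2,2): CG² = 1/15, CG = +√(1/15)
Pairs with CG² = 4/15: (3/2,-1): −√(4/15)

(3/2,-1): −√(4/15)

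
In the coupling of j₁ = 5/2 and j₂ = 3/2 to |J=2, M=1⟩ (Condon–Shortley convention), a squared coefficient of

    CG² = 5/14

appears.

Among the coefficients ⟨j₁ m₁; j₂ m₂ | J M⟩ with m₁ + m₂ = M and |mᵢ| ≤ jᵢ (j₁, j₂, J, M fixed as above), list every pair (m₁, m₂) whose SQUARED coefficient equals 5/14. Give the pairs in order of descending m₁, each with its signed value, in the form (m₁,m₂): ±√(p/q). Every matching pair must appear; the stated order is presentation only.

Admissible pairs with m₁+m₂ = M = 1: (-1/2,3/2), (1/2,1/2), (3/2,-1/2), (5/2,-3/2)
  (m₁,m₂)=(5/2,-3/2): CG² = 5/14, CG = +√(5/14)   ← matches the target
  (m₁,m₂)=(3/2,-1/2): CG² = 1/42, CG = +√(1/42)
  (m₁,m₂)=(1/2,1/2): CG² = 25/84, CG = −√(25/84)
  (m₁,m₂)=(-1/2,3/2): CG² = 9/28, CG = +√(9/28)
Pairs with CG² = 5/14: (5/2,-3/2): +√(5/14)

(5/2,-3/2): +√(5/14)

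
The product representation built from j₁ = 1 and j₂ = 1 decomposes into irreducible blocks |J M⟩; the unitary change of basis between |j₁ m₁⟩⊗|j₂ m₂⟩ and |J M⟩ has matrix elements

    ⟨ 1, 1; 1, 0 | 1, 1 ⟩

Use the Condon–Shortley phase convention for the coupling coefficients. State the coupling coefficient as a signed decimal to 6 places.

+0.707107  (= +√(1/2))

j₁+j₂−J=1  J+j₁−j₂=1  J−j₁+j₂=1  j₁+j₂+J+1=4
(j₁±m₁, j₂±m₂, J±M) = (2,0,1,1,2,0)
P² = 1/2
sum k=0..0:
  [0] +1/1 = 1
S = 1
C² = P²·S² = 1/2 ; C = +0.707107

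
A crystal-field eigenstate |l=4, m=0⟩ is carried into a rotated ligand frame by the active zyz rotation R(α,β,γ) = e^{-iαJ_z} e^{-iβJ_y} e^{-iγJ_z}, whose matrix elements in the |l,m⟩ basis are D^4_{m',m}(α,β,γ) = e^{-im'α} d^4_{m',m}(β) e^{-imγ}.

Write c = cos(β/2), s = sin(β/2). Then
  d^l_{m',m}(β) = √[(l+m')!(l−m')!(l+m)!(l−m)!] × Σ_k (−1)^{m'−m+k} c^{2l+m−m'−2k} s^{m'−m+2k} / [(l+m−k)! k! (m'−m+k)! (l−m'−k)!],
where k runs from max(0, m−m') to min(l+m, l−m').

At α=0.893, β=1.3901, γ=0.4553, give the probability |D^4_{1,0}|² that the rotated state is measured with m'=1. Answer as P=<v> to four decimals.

Split into d^4_{1,0}(β=1.3901) × two z-phases.
c=cos(1.390100/2)=0.768022, s=sin(1.390100/2)=0.640424; N=√[120·6·24·24]=643.987578
Admissible k: 0..3 (factorial args all ≥0)
  k=0: (−1)^1·643.9876/(144)·0.7680^7·0.6404^1 = -0.451437
  k=1: (−1)^2·643.9876/(24)·0.7680^5·0.6404^3 = +1.883372
  k=2: (−1)^3·643.9876/(24)·0.7680^3·0.6404^5 = -1.309556
  k=3: (−1)^4·643.9876/(144)·0.7680^1·0.6404^7 = +0.151761
d^4_{1,0}(1.3901) = -0.451437 +1.883372 -1.309556 +0.151761 = +0.274140
|D^4_{1,0}|² = |d^4_{1,0}(β)|² = (+0.274140)² = 0.075153 (the z-rotation phases have unit modulus)

P=0.0752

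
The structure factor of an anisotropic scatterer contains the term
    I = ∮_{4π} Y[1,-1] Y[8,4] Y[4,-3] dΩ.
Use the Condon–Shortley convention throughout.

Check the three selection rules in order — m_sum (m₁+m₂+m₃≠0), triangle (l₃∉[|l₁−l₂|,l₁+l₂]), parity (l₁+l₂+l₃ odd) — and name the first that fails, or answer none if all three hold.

m₁+m₂+m₃ = -1 + 4 − 3 = 0  ✓
triangle: need |l₁−l₂| ≤ l₃ ≤ l₁+l₂ = [7,9]; l₃=4 is outside  ✗
parity: l₁+l₂+l₃ = 13 is odd

triangle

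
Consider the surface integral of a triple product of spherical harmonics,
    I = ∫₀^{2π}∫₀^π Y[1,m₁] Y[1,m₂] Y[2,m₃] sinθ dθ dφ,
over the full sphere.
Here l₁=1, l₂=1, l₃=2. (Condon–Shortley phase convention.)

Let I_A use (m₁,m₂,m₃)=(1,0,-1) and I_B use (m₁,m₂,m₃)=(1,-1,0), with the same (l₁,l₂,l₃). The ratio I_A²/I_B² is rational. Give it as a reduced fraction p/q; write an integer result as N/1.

Same 1,1,2: normalisation and zero-m 3j drop out of the ratio.
A: Δ: 0! 2! 2! / 5! → 1/30; sum: t=0:+1/2 = 1/2; 3j²(1 1 2; 1 0 -1) = Δ·Π!·Σ² = 1/10  (sign -1)
B: Δ: 0! 2! 2! / 5! → 1/30; sum: t=0:+1/4 = 1/4; 3j²(1 1 2; 1 -1 0) = Δ·Π!·Σ² = 1/30  (sign +1)
I_A²/I_B² = (1/10)/(1/30) = 3/1

3/1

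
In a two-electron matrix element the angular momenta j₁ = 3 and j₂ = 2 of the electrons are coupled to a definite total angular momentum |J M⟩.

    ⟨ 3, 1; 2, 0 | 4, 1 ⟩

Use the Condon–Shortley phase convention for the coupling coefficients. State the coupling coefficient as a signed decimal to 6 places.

+√(3/28) ≈ +0.327327

triangle: 1!×5!×3!/10! = 720/3628800
(j±m)!: 4!×2!×2!×2!×5!×3! = 138240
prefactor² = (2J+1)×Δ×N² = 1728/7
  k=0: +1/(0!×1!×2!×2!×3!×1!) = 1/24
  k=1: −1/(1!×0!×1!×1!×4!×2!) = -1/48
Σ = 1/48  ⇒  CG² = 1728/7×(1/48)² = 3/28
CG = +√(3/28) = +0.327327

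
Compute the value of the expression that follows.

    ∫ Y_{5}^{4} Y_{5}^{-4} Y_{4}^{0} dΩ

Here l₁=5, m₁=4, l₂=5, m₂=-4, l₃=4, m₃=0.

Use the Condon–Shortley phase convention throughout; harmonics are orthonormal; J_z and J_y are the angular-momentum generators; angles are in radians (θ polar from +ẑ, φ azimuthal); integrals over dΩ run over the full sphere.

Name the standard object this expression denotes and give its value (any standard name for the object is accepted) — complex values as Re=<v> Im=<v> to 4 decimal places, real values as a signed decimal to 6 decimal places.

This is a Gaunt coefficient — the integral of a triple product of spherical harmonics over the sphere.
Checks pass: Σm=0; 14 even; l₃=4∈[0,10].
(2·5+1)(2·5+1)(2·4+1) = 1089
Δ: 6! 4! 4! / 15! → 1/3153150
sum: t=1:−1/69120 t=2:+1/1728 t=3:−1/576 t=4:+1/1728 t=5:−1/69120 = -7/11520
3j²(5 5 4; 0 0 0) = Δ·Π!·Σ² = 2/143  (sign -1)
sum: t=0:+1/25920 t=1:−1/69120 = 1/41472
3j²(5 5 4; 4 -4 0) = Δ·Π!·Σ² = 2/143  (sign +1)
combine: 4πI² = 1089·2/143·2/143 = 36/169
take √, sign -1: I = -0.13019760

Gaunt coefficient, -0.130198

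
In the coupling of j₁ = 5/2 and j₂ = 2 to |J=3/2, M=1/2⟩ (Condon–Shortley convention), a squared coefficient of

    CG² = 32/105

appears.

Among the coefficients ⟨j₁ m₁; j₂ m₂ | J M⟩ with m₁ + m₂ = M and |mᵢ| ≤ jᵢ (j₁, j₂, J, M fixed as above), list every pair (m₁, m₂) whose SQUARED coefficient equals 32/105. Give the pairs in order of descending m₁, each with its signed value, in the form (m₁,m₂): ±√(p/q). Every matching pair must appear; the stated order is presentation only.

Admissible pairs with m₁+m₂ = M = 1/2: (-3/2,2), (-1/2,1), (1/2,0), (3/2,-1), (5/2,-2)
  (m₁,m₂)=(5/2,-2): CG² = 8/21, CG = +√(8/21)
  (m₁,m₂)=(3/2,-1): CG² = 2/105, CG = −√(2/105)
  (m₁,m₂)=(1/2,0): CG² = 2/35, CG = −√(2/35)
  (m₁,m₂)=(-1/2,1): CG² = 5/21, CG = +√(5/21)
  (m₁,m₂)=(-3/2,2): CG² = 32/105, CG = −√(32/105)   ← matches the target
Pairs with CG² = 32/105: (-3/2,2): −√(32/105)

(-3/2,2): −√(32/105)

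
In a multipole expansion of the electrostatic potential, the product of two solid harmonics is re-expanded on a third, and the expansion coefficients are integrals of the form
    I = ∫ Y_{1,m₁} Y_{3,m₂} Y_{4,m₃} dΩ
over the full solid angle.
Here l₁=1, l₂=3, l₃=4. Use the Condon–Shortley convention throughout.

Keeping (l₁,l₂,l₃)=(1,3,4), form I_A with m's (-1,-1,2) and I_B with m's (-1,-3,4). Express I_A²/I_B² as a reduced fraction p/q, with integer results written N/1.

Shared (l₁,l₂,l₃)=(1,3,4): N and (l;000)² cancel in I_A²/I_B².
A: Δ = 0!·2!·6!/9! = 1/252; Racah Σ t=0..0: t=0:+1/96 = 1/96; ⇒ 3j(1 3 4; -1 -1 2)² = 5/84, sgn +1
B: Δ = 0!·2!·6!/9! = 1/252; Racah Σ t=0..0: t=0:+1/1440 = 1/1440; ⇒ 3j(1 3 4; -1 -3 4)² = 1/9, sgn +1
I_A²/I_B² = (5/84)/(1/9) = 15/28

15/28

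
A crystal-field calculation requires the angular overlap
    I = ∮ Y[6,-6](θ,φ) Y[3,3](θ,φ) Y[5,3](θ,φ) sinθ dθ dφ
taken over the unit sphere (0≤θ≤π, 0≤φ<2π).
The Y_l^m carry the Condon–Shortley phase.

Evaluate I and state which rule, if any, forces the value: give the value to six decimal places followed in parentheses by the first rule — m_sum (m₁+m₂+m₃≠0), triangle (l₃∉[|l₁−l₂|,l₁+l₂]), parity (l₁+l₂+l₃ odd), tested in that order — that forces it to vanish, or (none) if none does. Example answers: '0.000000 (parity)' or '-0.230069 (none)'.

-0.119512 (none)

m-sum 0 ✓  L=14 even ✓  3≤5≤9 ✓
Π(2lᵢ+1) = 13×7×11 = 1001
triangle coeff Δ(6,3,5) = 1/675675
Σ_t [1,3]: t=1:−1/8640 t=2:+1/2304 t=3:−1/8640 = 7/34560
(3j)²=7/429 [(6 3 5; 0 0 0)], sign=-1
Σ_t [4,4]: t=4:+1/1935360 = 1/1935360
(3j)²=1/91 [(6 3 5; -6 3 3)], sign=+1
⇒ 4πI² = 7/39
I = (-1)√(7/39/(4π)) = -0.11951207
No selection rule forces the value: the integral is nonzero (none).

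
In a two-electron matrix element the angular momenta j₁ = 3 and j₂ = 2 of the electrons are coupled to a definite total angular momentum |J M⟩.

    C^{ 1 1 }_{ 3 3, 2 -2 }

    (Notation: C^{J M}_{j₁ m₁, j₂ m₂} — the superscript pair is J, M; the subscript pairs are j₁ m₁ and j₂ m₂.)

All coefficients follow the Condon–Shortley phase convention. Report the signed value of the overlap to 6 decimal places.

+√(3/7) = +0.654654

√[3·4!2!0!/7! · 6!0!0!4!2!0!] = √(6912/7)
  +(−1)^0/∏(0,4,0,0,2,0)! = 1/48  (running 1/48)
⟨..|..⟩ = √(6912/7)·(1/48) = +0.654654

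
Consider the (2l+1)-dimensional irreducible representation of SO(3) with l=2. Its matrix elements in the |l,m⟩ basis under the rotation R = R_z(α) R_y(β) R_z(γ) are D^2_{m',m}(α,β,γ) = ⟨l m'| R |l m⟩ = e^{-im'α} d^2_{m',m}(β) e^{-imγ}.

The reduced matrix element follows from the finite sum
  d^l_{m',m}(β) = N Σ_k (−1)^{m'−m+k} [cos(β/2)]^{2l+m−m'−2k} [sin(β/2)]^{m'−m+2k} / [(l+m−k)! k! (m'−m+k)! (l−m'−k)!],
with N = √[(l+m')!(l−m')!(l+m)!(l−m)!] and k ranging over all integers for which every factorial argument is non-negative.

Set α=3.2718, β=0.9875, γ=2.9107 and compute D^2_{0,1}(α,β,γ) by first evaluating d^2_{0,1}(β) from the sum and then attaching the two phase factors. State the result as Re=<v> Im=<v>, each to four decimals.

D^2_{0,1}(3.2718,0.9875,2.9107) = e^{-i·0·3.2718}·d^2_{0,1}(0.9875)·e^{-i·1·2.9107}. Compute d first:
With c≡cos(β/2)=0.880562 and s≡sin(β/2)=0.473931, N=[2·2·6·1]^{1/2}=4.898979
k: max(0,(1)−(0))=1 … min(2+(1),2−(0))=2
  k=1: (−1)^0·4.8990/(2)·0.8806^3·0.4739^1 = +0.792630
  k=2: (−1)^1·4.8990/(2)·0.8806^1·0.4739^3 = -0.229605
d^2_{0,1}(0.9875) = +0.792630 -0.229605 = +0.563025
D = (+1.000000+0.000000i)·(+0.563025)·(-0.973463-0.228847i) = -0.548084-0.128846i

Re=-0.5481 Im=-0.1288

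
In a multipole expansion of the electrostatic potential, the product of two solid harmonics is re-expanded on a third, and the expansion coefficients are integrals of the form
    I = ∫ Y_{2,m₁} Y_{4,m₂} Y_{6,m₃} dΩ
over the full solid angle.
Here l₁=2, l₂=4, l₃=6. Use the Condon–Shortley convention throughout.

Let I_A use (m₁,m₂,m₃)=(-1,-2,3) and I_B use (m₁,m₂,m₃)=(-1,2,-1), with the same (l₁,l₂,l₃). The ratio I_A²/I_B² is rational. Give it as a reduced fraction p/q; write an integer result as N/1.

18/5

l's match ⇒ only the (l;m) 3-j factors differ between A and B.
A: triangle coeff Δ(2,4,6) = 1/6435; Σ_t [0,0]: t=0:+1/8640 = 1/8640; (3j)²=28/715 [(2 4 6; -1 -2 3)], sign=-1
B: triangle coeff Δ(2,4,6) = 1/6435; Σ_t [0,0]: t=0:+1/8640 = 1/8640; (3j)²=14/1287 [(2 4 6; -1 2 -1)], sign=-1
I_A²/I_B² = (28/715)/(14/1287) = 18/5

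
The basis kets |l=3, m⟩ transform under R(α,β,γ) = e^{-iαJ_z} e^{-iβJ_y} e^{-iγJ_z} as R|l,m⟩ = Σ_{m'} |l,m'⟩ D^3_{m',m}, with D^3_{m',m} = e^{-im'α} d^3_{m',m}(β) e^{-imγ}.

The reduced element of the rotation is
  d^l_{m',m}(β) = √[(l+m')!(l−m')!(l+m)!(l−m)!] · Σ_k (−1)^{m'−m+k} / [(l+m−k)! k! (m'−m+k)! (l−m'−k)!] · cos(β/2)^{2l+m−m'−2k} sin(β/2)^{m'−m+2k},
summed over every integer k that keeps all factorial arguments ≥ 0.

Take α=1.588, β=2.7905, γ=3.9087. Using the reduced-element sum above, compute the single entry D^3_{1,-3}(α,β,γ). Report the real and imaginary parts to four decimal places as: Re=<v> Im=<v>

Re=-0.0840 Im=-0.0727

Split into d^3_{1,-3}(β=2.7905) × two z-phases.
c=cos(2.790500/2)=0.174646, s=sin(2.790500/2)=0.984631; N=√[24·2·1·720]=185.903201
k∈{0} keeps every argument non-negative
  k=0: (−1)^4·185.9032/(48)·0.1746^2·0.9846^4 = +0.111034
d^3_{1,-3}(2.7905) = +0.111034
Phases: e^{-i·(1)·1.5880}=-0.017203-0.999852i, e^{-i·(-3)·3.9087}=+0.667261-0.744824i ⇒ D=-0.083963-0.072655i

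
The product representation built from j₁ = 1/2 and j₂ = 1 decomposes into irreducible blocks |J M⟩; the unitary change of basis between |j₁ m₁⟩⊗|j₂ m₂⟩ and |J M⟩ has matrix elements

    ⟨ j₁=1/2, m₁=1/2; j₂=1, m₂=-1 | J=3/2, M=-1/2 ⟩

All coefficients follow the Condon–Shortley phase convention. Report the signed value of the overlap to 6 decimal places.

triangle: 0!·1!·2!/4! = 2/24
(j±m)!: 1!·0!·0!·2!·1!·2! = 4
prefactor² = (2J+1)·Δ·N² = 4/3
  k=0: +1/(0!·0!·0!·0!·1!·2!) = 1/2
Σ = 1/2  ⇒  CG² = 4/3·(1/2)² = 1/3
CG = +√(1/3) = +0.577350

+0.577350  (= +√(1/3))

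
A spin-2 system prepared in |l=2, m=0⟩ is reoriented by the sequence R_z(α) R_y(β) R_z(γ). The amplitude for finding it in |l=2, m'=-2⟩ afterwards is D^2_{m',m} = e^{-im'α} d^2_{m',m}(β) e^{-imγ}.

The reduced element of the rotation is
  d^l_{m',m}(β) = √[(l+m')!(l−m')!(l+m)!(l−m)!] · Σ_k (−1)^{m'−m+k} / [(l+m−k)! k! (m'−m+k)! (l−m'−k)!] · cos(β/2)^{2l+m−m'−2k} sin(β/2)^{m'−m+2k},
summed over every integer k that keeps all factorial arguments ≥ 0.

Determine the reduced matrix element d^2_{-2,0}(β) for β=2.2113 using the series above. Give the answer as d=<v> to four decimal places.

d=0.3937

d^2_{-2,0}(β=2.2113) via the finite sum:
c=cos(2.211300/2)=0.448554, s=sin(2.211300/2)=0.893756; N=√[1·24·2·2]=9.797959
k: max(0,(0)−(-2))=2 … min(2+(0),2−(-2))=2
  k=2: (−1)^0·9.7980/(4)·0.4486^2·0.8938^2 = +0.393679
d^2_{-2,0}(2.2113) = +0.393679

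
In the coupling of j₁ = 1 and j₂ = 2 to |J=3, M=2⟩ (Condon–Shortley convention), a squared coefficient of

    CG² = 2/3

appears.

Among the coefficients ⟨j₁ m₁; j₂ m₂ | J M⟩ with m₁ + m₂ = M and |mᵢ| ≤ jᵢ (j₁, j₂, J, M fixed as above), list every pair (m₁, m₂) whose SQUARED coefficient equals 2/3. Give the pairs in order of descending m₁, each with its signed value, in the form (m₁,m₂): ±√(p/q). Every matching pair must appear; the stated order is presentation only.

Admissible pairs with m₁+m₂ = M = 2: (0,2), (1,1)
  (m₁,m₂)=(1,1): CG² = 2/3, CG = +√(2/3)   ← matches the target
  (m₁,m₂)=(0,2): CG² = 1/3, CG = +√(1/3)
Pairs with CG² = 2/3: (1,1): +√(2/3)

(1,1): +√(2/3)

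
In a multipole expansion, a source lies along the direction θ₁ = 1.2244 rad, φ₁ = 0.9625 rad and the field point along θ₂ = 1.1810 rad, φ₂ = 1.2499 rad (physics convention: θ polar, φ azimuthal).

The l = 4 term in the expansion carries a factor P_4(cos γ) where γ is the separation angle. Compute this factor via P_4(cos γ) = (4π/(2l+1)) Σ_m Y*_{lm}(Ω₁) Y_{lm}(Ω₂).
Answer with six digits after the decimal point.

Expand P_4 via completeness: Σ_{m} conj(Y_{4,m}) at Ω₁ times Y_{4,m} at Ω₂ —
  m=-4: (-0.263051-0.225372i) × (+0.091770+0.310687i) = +0.045880-0.102409i  (running Σ = +0.045880-0.102409i)
  m=-3: (-0.342285+0.088894i) × (-0.308945+0.215058i) = +0.086630-0.101074i  (running Σ = +0.132510-0.203483i)
  m=-2: (+0.019825-0.053611i) × (-0.002476-0.001850i) = -0.000148+0.000096i  (running Σ = +0.132362-0.203387i)
  m=-1: (-0.189347-0.271899i) × (-0.104334+0.313894i) = +0.105103-0.031067i  (running Σ = +0.237465-0.234454i)
  m=0: (+0.000742-0.000000i) × (-0.063704+0.000000i) = -0.000047+0.000000i  (running Σ = +0.237417-0.234454i)
  m=1: (+0.189347-0.271899i) × (+0.104334+0.313894i) = +0.105103+0.031067i  (running Σ = +0.342520-0.203387i)
  m=2: (+0.019825+0.053611i) × (-0.002476+0.001850i) = -0.000148-0.000096i  (running Σ = +0.342372-0.203483i)
  m=3: (+0.342285+0.088894i) × (+0.308945+0.215058i) = +0.086630+0.101074i  (running Σ = +0.429002-0.102409i)
  m=4: (-0.263051+0.225372i) × (+0.091770-0.310687i) = +0.045880+0.102409i  (running Σ = +0.474882+0.000000i)
Accumulated sum +0.474882+0.000000i; after 4π/(2l+1) scaling, +0.663060+0.000000i ⇒ P_4 = 0.663060

0.663060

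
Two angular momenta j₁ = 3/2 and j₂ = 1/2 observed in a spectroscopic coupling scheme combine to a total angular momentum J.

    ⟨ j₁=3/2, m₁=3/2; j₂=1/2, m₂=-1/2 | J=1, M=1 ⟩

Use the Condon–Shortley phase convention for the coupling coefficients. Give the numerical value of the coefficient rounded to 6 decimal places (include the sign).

√[3·1!2!0!/4! · 3!0!0!1!2!0!] = √(3)
  +(−1)^0/∏(0,1,0,0,2,0)! = 1/2  (running 1/2)
⟨..|..⟩ = √(3)·(1/2) = +0.866025

+0.866025  (= +√(3/4))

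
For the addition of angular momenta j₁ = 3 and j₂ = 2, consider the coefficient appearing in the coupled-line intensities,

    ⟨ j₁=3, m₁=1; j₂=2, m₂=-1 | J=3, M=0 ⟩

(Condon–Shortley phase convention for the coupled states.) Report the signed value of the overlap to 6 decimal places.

triangle: 2!·4!·2!/9! = 96/362880
(j±m)!: 4!·2!·1!·3!·3!·3! = 10368
prefactor² = (2J+1)·Δ·N² = 96/5
  k=0: +1/(0!·2!·2!·1!·2!·1!) = 1/8
  k=1: −1/(1!·1!·1!·0!·3!·2!) = -1/12
Σ = 1/24  ⇒  CG² = 96/5·(1/24)² = 1/30
CG = +√(1/30) = +0.182574

+0.182574  (= +√(1/30))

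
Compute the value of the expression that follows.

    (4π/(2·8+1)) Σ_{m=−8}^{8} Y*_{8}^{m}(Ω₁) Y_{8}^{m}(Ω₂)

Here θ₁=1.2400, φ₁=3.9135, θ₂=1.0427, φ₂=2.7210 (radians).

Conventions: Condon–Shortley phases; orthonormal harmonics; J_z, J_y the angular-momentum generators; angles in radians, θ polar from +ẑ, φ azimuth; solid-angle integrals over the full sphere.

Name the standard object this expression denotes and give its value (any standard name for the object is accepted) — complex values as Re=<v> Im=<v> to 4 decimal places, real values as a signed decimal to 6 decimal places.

This sum is the spherical-harmonic addition theorem: it equals the Legendre polynomial P_l(cos γ) of the angle γ between the two directions.
Term-by-term m-sum for l=8 (normalisation 4π/17 = 0.739198):
  m=-8: (0.328073, -0.035546) × (-0.155755, -0.035345) = (-0.052355, -0.006059)  (running Σ = (-0.052355, -0.006059))
  m=-7: (-0.288877, 0.349326) × (0.365446, -0.073108) = (-0.080031, 0.148779)  (running Σ = (-0.132386, 0.142720))
  m=-6: (-0.012687, -0.156390) × (-0.357852, 0.254415) = (0.044328, 0.052737)  (running Σ = (-0.088058, 0.195456))
  m=-5: (-0.213396, -0.186388) × (0.080829, -0.137270) = (-0.042834, 0.014227)  (running Σ = (-0.130892, 0.209684))
  m=-4: (0.275543, -0.014884) × (0.029587, -0.264080) = (0.004222, -0.073206)  (running Σ = (-0.126670, 0.136478))
  m=-3: (0.112466, -0.121958) × (0.093792, 0.293794) = (0.046379, 0.021603)  (running Σ = (-0.080291, 0.158081))
  m=-2: (0.008233, 0.305069) × (0.080319, 0.089820) = (-0.026740, 0.025242)  (running Σ = (-0.107031, 0.183323))
  m=-1: (0.079529, 0.077411) × (-0.304039, -0.135992) = (-0.013653, -0.034351)  (running Σ = (-0.120683, 0.148972))
  m=0: (-0.309895, -0.000000) × (-0.073012, 0.000000) = (0.022626, 0.000000)  (running Σ = (-0.098057, 0.148972))
  m=1: (-0.079529, 0.077411) × (0.304039, -0.135992) = (-0.013653, 0.034351)  (running Σ = (-0.111710, 0.183323))
  m=2: (0.008233, -0.305069) × (0.080319, -0.089820) = (-0.026740, -0.025242)  (running Σ = (-0.138450, 0.158081))
  m=3: (-0.112466, -0.121958) × (-0.093792, 0.293794) = (0.046379, -0.021603)  (running Σ = (-0.092071, 0.136478))
  m=4: (0.275543, 0.014884) × (0.029587, 0.264080) = (0.004222, 0.073206)  (running Σ = (-0.087849, 0.209684))
  m=5: (0.213396, -0.186388) × (-0.080829, -0.137270) = (-0.042834, -0.014227)  (running Σ = (-0.130683, 0.195456))
  m=6: (-0.012687, 0.156390) × (-0.357852, -0.254415) = (0.044328, -0.052737)  (running Σ = (-0.086355, 0.142720))
  m=7: (0.288877, 0.349326) × (-0.365446, -0.073108) = (-0.080031, -0.148779)  (running Σ = (-0.166385, -0.006059))
  m=8: (0.328073, 0.035546) × (-0.155755, 0.035345) = (-0.052355, 0.006059)  (running Σ = (-0.218741, 0.000000))
Accumulated sum (-0.218741, 0.000000); after 4π/(2l+1) scaling, (-0.161693, 0.000000) ⇒ P_8 = -0.161693

Legendre polynomial (addition theorem), -0.161693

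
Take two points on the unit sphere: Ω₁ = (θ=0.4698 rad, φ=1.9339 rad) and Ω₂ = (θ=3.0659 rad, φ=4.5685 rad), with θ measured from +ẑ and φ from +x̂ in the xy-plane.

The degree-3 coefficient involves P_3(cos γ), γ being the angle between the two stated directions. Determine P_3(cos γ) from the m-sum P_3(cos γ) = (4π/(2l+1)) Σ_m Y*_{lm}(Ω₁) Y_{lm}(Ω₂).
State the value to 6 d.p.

-0.562040

Term-by-term m-sum for l=3 (normalisation 4π/7 = 1.795196):
  term(m=-3) = -0.00000 - 0.00001j   from Y*(Ω₁)=0.03431 - 0.01793j, Y(Ω₂)=0.00008 - 0.00016j
  term(m=-2) = -0.00058 - 0.00092j   from Y*(Ω₁)=-0.13964 - 0.12401j, Y(Ω₂)=0.00559 + 0.00165j
  term(m=-1) = -0.03693 - 0.02051j   from Y*(Ω₁)=-0.15461 + 0.40692j, Y(Ω₂)=-0.01392 + 0.09605j
  term(m=+0) = -0.23806 + 0.00000j   from Y*(Ω₁)=0.32452 + 0.00000j, Y(Ω₂)=-0.73358 + 0.00000j
  term(m=+1) = -0.03693 + 0.02051j   from Y*(Ω₁)=0.15461 + 0.40692j, Y(Ω₂)=0.01392 + 0.09605j
  term(m=+2) = -0.00058 + 0.00092j   from Y*(Ω₁)=-0.13964 + 0.12401j, Y(Ω₂)=0.00559 - 0.00165j
  term(m=+3) = -0.00000 + 0.00001j   from Y*(Ω₁)=-0.03431 - 0.01793j, Y(Ω₂)=-0.00008 - 0.00016j
Total Σ_m = -0.31308 - 0.00000j. Multiply by 1.795196: -0.56204 - 0.00000j. P_3(cos γ) = -0.562040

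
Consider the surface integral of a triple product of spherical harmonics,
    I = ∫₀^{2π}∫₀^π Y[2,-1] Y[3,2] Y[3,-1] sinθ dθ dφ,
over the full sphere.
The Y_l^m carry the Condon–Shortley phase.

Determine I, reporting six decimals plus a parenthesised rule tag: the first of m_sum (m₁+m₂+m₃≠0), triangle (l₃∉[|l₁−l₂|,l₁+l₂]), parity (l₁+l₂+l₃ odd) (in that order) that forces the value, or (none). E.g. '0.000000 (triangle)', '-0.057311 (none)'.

0.162868 (none)

m-sum 0 ✓  L=8 even ✓  1≤3≤5 ✓
Π(2lᵢ+1) = 5×7×7 = 245
triangle coeff Δ(2,3,3) = 1/3780
Σ_t [0,2]: t=0:+1/24 t=1:−1/4 t=2:+1/24 = -1/6
(3j)²=4/105 [(2 3 3; 0 0 0)], sign=+1
Σ_t [1,2]: t=1:−1/48 t=2:+1/12 = 1/16
(3j)²=1/28 [(2 3 3; -1 2 -1)], sign=+1
⇒ 4πI² = 1/3
I = (+1)√(1/3/(4π)) = 0.16286750
No selection rule forces the value: the integral is nonzero (none).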